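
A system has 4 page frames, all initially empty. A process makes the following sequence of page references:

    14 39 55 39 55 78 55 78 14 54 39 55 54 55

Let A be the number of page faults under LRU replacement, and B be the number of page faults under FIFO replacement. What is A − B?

Under LRU: F F F . . F . . . F F F . . → 7 faults.
Under FIFO: F F F . . F . . . F . . . . → 5 faults.
A − B = 7 − 5 = 2.

2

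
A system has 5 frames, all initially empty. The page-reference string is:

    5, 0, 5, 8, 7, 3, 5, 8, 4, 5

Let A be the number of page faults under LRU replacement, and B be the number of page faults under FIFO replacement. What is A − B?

Under LRU: F F . F F F . . F . → 6 faults.
Under FIFO: F F . F F F . . F F → 7 faults.
A − B = 6 − 7 = -1.

-1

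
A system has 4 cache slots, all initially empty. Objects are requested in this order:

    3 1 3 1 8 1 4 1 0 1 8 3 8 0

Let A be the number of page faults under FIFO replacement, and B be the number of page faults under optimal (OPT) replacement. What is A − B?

Under FIFO: F F . . F . F . F . . F . . → 6 faults.
Under OPT: F F . . F . F . F . . . . . → 5 faults.
A − B = 6 − 5 = 1.

1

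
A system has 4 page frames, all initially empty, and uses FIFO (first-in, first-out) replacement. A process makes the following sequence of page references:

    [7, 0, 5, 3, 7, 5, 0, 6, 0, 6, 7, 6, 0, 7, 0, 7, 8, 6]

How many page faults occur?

7: fault, frames [7]
0: fault, frames [7, 0]
5: fault, frames [7, 0, 5]
3: fault, frames [7, 0, 5, 3]
7: hit
5: hit
0: hit
6: fault, evict 7, frames [0, 5, 3, 6]
0: hit
6: hit
7: fault, evict 0, frames [5, 3, 6, 7]
6: hit
0: fault, evict 5, frames [3, 6, 7, 0]
7: hit
0: hit
7: hit
8: fault, evict 3, frames [6, 7, 0, 8]
6: hit
Page faults: 8.

8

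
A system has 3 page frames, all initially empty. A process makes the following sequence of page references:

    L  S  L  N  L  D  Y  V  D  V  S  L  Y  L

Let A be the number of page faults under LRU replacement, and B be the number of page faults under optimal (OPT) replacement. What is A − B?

1

Under LRU: F F . F . F F F . . F F F . → 9 faults.
Under OPT: F F . F . F F F . . . F F . → 8 faults.
A − B = 9 − 8 = 1.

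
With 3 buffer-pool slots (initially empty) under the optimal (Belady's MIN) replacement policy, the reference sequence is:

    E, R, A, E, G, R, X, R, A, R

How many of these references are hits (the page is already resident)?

E -> miss, frames [E]
R -> miss, frames [E, R]
A -> miss, frames [E, R, A]
E -> hit
G -> miss, evict E, frames [R, A, G]
R -> hit
X -> miss, evict G, frames [R, A, X]
R -> hit
A -> hit
R -> hit
Hits: 5.

5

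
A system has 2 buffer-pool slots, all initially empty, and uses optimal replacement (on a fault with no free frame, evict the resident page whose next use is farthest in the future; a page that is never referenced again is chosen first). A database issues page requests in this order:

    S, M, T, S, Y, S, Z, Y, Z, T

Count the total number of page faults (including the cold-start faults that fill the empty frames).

6

S: fault, frames {S}
M: fault, frames {S,M}
T: fault, evict M, frames {S,T}
S: hit
Y: fault, evict T, frames {S,Y}
S: hit
Z: fault, evict S, frames {Y,Z}
Y: hit
Z: hit
T: fault, evict Z, frames {Y,T}
Page faults: 6.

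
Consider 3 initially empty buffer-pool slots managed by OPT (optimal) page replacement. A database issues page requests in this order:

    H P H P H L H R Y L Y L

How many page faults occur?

5

H → fault, frames {H}
P → fault, frames {H,P}
H → hit
P → hit
H → hit
L → fault, frames {H,P,L}
H → hit
R → fault, evict P, frames {H,L,R}
Y → fault, evict R, frames {H,L,Y}
L → hit
Y → hit
L → hit
Page faults: 5.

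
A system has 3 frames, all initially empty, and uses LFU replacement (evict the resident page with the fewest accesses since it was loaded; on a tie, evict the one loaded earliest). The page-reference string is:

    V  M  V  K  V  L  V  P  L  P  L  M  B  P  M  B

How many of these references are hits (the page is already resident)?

V -> fault, frames {V}
M -> fault, frames {V,M}
V -> hit
K -> fault, frames {V,M,K}
V -> hit
L -> fault, evict M, frames {V,K,L}
V -> hit
P -> fault, evict K, frames {V,L,P}
L -> hit
P -> hit
L -> hit
M -> fault, evict P, frames {V,L,M}
B -> fault, evict M, frames {V,L,B}
P -> fault, evict B, frames {V,L,P}
M -> fault, evict P, frames {V,L,M}
B -> fault, evict M, frames {V,L,B}
Hits: 6.

6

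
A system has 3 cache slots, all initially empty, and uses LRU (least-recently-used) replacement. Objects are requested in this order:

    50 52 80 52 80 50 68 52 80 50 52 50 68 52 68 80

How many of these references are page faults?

9

50 → miss, frames (50)
52 → miss, frames (50 52)
80 → miss, frames (50 52 80)
52 → hit
80 → hit
50 → hit
68 → miss, evict 52, frames (80 50 68)
52 → miss, evict 80, frames (50 68 52)
80 → miss, evict 50, frames (68 52 80)
50 → miss, evict 68, frames (52 80 50)
52 → hit
50 → hit
68 → miss, evict 80, frames (52 50 68)
52 → hit
68 → hit
80 → miss, evict 50, frames (52 68 80)
Page faults: 9.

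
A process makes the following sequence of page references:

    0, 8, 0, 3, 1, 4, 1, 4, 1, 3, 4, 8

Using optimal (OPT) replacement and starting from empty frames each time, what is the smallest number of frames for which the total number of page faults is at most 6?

f=1: 12 faults
f=2: 7 faults
f=3: 6 faults
f=4: 5 faults
f=5: 5 faults
Smallest f with faults ≤ 6 is 3.

3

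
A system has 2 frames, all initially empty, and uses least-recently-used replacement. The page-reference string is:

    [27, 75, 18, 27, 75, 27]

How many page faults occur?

27 -> fault, frames {27}
75 -> fault, frames {27,75}
18 -> fault, evict 27, frames {75,18}
27 -> fault, evict 75, frames {18,27}
75 -> fault, evict 18, frames {27,75}
27 -> hit
Page faults: 5.

5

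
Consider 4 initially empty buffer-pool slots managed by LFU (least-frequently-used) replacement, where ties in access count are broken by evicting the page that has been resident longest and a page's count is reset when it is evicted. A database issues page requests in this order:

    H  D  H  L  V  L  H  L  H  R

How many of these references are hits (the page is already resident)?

H: miss, frames {H}
D: miss, frames {H,D}
H: hit
L: miss, frames {H,D,L}
V: miss, frames {H,D,L,V}
L: hit
H: hit
L: hit
H: hit
R: miss, evict D, frames {H,L,V,R}
Hits: 5.

5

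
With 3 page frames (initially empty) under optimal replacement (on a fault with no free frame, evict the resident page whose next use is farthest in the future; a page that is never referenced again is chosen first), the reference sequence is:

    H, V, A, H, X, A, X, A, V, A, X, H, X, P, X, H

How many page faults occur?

6

H: miss, frames {H}
V: miss, frames {H,V}
A: miss, frames {H,V,A}
H: hit
X: miss, evict H, frames {V,A,X}
A: hit
X: hit
A: hit
V: hit
A: hit
X: hit
H: miss, evict A, frames {V,X,H}
X: hit
P: miss, evict V, frames {X,H,P}
X: hit
H: hit
Page faults: 6.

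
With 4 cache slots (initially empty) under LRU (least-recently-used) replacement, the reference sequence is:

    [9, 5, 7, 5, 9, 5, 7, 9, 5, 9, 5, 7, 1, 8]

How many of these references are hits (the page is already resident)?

9: fault, frames {9}
5: fault, frames {9,5}
7: fault, frames {9,5,7}
5: hit
9: hit
5: hit
7: hit
9: hit
5: hit
9: hit
5: hit
7: hit
1: fault, frames {9,5,7,1}
8: fault, evict 9, frames {5,7,1,8}
Hits: 9.

9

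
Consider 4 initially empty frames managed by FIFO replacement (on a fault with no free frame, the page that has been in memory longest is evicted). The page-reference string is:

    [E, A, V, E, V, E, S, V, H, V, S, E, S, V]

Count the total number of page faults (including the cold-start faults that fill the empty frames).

6

E -> miss, frames {E}
A -> miss, frames {E,A}
V -> miss, frames {E,A,V}
E -> hit
V -> hit
E -> hit
S -> miss, frames {E,A,V,S}
V -> hit
H -> miss, evict E, frames {A,V,S,H}
V -> hit
S -> hit
E -> miss, evict A, frames {V,S,H,E}
S -> hit
V -> hit
Page faults: 6.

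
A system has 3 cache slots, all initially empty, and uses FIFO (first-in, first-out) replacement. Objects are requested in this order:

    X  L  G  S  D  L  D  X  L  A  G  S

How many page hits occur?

X -> fault, frames [X]
L -> fault, frames [X, L]
G -> fault, frames [X, L, G]
S -> fault, evict X, frames [L, G, S]
D -> fault, evict L, frames [G, S, D]
L -> fault, evict G, frames [S, D, L]
D -> hit
X -> fault, evict S, frames [D, L, X]
L -> hit
A -> fault, evict D, frames [L, X, A]
G -> fault, evict L, frames [X, A, G]
S -> fault, evict X, frames [A, G, S]
Hits: 2.

2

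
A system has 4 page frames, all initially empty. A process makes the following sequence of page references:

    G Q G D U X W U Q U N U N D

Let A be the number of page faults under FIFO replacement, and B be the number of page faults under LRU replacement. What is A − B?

1

Under FIFO: F F . F F F F . F . F F . F → 10 faults.
Under LRU: F F . F F F F . F . F . . F → 9 faults.
A − B = 10 − 9 = 1.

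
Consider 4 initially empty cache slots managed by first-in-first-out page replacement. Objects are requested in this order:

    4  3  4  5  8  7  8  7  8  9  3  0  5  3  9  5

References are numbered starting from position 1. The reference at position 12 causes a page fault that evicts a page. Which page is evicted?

8

pos 1: 4: fault, frames [4]
pos 2: 3: fault, frames [4, 3]
pos 3: 4: hit
pos 4: 5: fault, frames [4, 3, 5]
pos 5: 8: fault, frames [4, 3, 5, 8]
pos 6: 7: fault, evict 4, frames [3, 5, 8, 7]
pos 7: 8: hit
pos 8: 7: hit
pos 9: 8: hit
pos 10: 9: fault, evict 3, frames [5, 8, 7, 9]
pos 11: 3: fault, evict 5, frames [8, 7, 9, 3]
pos 12: 0: fault, evict 8, frames [7, 9, 3, 0]
At position 12, page 8 is evicted.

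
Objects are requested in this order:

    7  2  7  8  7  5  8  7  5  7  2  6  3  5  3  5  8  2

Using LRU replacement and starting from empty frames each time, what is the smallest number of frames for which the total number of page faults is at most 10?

3

f=1: 18 faults
f=2: 13 faults
f=3: 10 faults
f=4: 9 faults
f=5: 7 faults
f=6: 6 faults
Smallest f with faults ≤ 10 is 3.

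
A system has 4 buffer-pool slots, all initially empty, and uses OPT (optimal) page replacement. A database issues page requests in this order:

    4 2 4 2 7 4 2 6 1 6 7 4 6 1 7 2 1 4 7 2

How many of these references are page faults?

6

4 → fault, frames {4}
2 → fault, frames {4,2}
4 → hit
2 → hit
7 → fault, frames {4,2,7}
4 → hit
2 → hit
6 → fault, frames {4,2,7,6}
1 → fault, evict 2, frames {4,7,6,1}
6 → hit
7 → hit
4 → hit
6 → hit
1 → hit
7 → hit
2 → fault, evict 6, frames {4,7,1,2}
1 → hit
4 → hit
7 → hit
2 → hit
Page faults: 6.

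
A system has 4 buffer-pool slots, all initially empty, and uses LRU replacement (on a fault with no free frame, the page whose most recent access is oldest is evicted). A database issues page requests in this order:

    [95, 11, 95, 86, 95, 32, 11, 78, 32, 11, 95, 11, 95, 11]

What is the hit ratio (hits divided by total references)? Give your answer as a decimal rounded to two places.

95 -> miss, frames (95)
11 -> miss, frames (95 11)
95 -> hit
86 -> miss, frames (11 95 86)
95 -> hit
32 -> miss, frames (11 86 95 32)
11 -> hit
78 -> miss, evict 86, frames (95 32 11 78)
32 -> hit
11 -> hit
95 -> hit
11 -> hit
95 -> hit
11 -> hit
Hits: 9 of 14 references → 9/14 = 0.6429.

0.64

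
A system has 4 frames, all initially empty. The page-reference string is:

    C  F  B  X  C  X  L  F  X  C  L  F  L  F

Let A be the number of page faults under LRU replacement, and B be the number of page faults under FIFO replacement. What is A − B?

-1

Under LRU: F F F F . . F F . . . . . . → 6 faults.
Under FIFO: F F F F . . F . . F . F . . → 7 faults.
A − B = 6 − 7 = -1.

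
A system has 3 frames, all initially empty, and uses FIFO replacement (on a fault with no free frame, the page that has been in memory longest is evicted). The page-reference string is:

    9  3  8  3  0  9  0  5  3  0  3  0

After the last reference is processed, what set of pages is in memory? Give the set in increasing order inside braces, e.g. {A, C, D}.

9: fault, frames [9]
3: fault, frames [9, 3]
8: fault, frames [9, 3, 8]
3: hit
0: fault, evict 9, frames [3, 8, 0]
9: fault, evict 3, frames [8, 0, 9]
0: hit
5: fault, evict 8, frames [0, 9, 5]
3: fault, evict 0, frames [9, 5, 3]
0: fault, evict 9, frames [5, 3, 0]
3: hit
0: hit

{0, 3, 5}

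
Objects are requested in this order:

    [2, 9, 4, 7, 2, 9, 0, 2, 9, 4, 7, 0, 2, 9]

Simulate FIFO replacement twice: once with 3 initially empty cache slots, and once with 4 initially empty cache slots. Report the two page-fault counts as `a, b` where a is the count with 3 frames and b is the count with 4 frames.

3 frames: F F F F F F F . . F F . F F → 11 faults.
4 frames: F F F F . . F F F F F F F F → 12 faults.
12 > 11: adding a frame increased faults — Belady's anomaly.

11, 12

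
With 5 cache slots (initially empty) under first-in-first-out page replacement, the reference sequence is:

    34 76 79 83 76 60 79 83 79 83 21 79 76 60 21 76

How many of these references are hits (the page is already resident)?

10

34: miss, frames {34}
76: miss, frames {34,76}
79: miss, frames {34,76,79}
83: miss, frames {34,76,79,83}
76: hit
60: miss, frames {34,76,79,83,60}
79: hit
83: hit
79: hit
83: hit
21: miss, evict 34, frames {76,79,83,60,21}
79: hit
76: hit
60: hit
21: hit
76: hit
Hits: 10.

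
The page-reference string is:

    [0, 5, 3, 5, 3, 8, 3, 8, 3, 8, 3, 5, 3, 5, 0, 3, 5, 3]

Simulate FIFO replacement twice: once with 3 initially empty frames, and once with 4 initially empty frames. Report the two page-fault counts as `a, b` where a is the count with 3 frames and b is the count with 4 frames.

3 frames: F F F . . F . . . . . . . . F . F F → 7 faults.
4 frames: F F F . . F . . . . . . . . . . . . → 4 faults.
4 < 7: adding a frame reduced faults, as is typical.

7, 4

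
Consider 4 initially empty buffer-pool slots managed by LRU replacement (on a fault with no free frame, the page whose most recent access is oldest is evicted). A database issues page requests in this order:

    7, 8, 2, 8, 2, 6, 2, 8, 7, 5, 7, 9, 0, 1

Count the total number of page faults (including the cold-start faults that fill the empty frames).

7 → miss, frames {7}
8 → miss, frames {7,8}
2 → miss, frames {7,8,2}
8 → hit
2 → hit
6 → miss, frames {7,8,2,6}
2 → hit
8 → hit
7 → hit
5 → miss, evict 6, frames {2,8,7,5}
7 → hit
9 → miss, evict 2, frames {8,5,7,9}
0 → miss, evict 8, frames {5,7,9,0}
1 → miss, evict 5, frames {7,9,0,1}
Page faults: 8.

8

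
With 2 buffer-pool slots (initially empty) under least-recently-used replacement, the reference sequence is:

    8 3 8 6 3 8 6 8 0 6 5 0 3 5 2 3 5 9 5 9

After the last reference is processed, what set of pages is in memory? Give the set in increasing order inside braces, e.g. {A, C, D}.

{5, 9}

8: fault, frames (8)
3: fault, frames (8 3)
8: hit
6: fault, evict 3, frames (8 6)
3: fault, evict 8, frames (6 3)
8: fault, evict 6, frames (3 8)
6: fault, evict 3, frames (8 6)
8: hit
0: fault, evict 6, frames (8 0)
6: fault, evict 8, frames (0 6)
5: fault, evict 0, frames (6 5)
0: fault, evict 6, frames (5 0)
3: fault, evict 5, frames (0 3)
5: fault, evict 0, frames (3 5)
2: fault, evict 3, frames (5 2)
3: fault, evict 5, frames (2 3)
5: fault, evict 2, frames (3 5)
9: fault, evict 3, frames (5 9)
5: hit
9: hit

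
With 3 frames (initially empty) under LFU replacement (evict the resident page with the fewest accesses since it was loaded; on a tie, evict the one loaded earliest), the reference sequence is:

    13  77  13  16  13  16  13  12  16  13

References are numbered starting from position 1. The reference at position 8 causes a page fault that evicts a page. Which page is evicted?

77

pos 1: 13 → miss, frames (13)
pos 2: 77 → miss, frames (13 77)
pos 3: 13 → hit
pos 4: 16 → miss, frames (13 77 16)
pos 5: 13 → hit
pos 6: 16 → hit
pos 7: 13 → hit
pos 8: 12 → miss, evict 77, frames (13 16 12)
At position 8, page 77 is evicted.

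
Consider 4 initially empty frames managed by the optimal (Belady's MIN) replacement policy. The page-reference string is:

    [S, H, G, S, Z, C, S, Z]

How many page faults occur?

S → miss, frames {S}
H → miss, frames {S,H}
G → miss, frames {S,H,G}
S → hit
Z → miss, frames {S,H,G,Z}
C → miss, evict G, frames {S,H,Z,C}
S → hit
Z → hit
Page faults: 5.

5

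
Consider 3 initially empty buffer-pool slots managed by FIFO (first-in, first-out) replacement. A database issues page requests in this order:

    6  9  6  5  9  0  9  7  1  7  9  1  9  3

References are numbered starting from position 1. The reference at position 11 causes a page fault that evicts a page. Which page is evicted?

pos 1: 6 -> miss, frames {6}
pos 2: 9 -> miss, frames {6,9}
pos 3: 6 -> hit
pos 4: 5 -> miss, frames {6,9,5}
pos 5: 9 -> hit
pos 6: 0 -> miss, evict 6, frames {9,5,0}
pos 7: 9 -> hit
pos 8: 7 -> miss, evict 9, frames {5,0,7}
pos 9: 1 -> miss, evict 5, frames {0,7,1}
pos 10: 7 -> hit
pos 11: 9 -> miss, evict 0, frames {7,1,9}
At position 11, page 0 is evicted.

0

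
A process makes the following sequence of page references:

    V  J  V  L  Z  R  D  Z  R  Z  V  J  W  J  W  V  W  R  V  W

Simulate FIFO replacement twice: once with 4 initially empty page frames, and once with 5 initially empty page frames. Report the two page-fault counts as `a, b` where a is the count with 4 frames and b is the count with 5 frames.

4 frames: F F . F F F F . . . F F F . . . . F . . → 10 faults.
5 frames: F F . F F F F . . . F F F . . . . . . . → 9 faults.
9 < 10: adding a frame reduced faults, as is typical.

10, 9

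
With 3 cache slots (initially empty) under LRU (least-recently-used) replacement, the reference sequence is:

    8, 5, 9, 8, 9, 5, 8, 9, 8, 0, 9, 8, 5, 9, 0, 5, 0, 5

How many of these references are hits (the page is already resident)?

8: fault, frames {8}
5: fault, frames {8,5}
9: fault, frames {8,5,9}
8: hit
9: hit
5: hit
8: hit
9: hit
8: hit
0: fault, evict 5, frames {9,8,0}
9: hit
8: hit
5: fault, evict 0, frames {9,8,5}
9: hit
0: fault, evict 8, frames {5,9,0}
5: hit
0: hit
5: hit
Hits: 12.

12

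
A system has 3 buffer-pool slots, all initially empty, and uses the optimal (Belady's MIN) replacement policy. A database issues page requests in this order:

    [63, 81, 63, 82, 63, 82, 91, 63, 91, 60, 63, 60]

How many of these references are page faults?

5

63 -> fault, frames (63)
81 -> fault, frames (63 81)
63 -> hit
82 -> fault, frames (63 81 82)
63 -> hit
82 -> hit
91 -> fault, evict 82, frames (63 81 91)
63 -> hit
91 -> hit
60 -> fault, evict 91, frames (63 81 60)
63 -> hit
60 -> hit
Page faults: 5.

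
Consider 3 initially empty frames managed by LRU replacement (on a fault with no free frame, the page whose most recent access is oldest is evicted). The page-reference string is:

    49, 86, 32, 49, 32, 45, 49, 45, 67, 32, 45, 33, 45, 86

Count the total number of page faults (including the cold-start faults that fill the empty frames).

8

49 → fault, frames (49)
86 → fault, frames (49 86)
32 → fault, frames (49 86 32)
49 → hit
32 → hit
45 → fault, evict 86, frames (49 32 45)
49 → hit
45 → hit
67 → fault, evict 32, frames (49 45 67)
32 → fault, evict 49, frames (45 67 32)
45 → hit
33 → fault, evict 67, frames (32 45 33)
45 → hit
86 → fault, evict 32, frames (33 45 86)
Page faults: 8.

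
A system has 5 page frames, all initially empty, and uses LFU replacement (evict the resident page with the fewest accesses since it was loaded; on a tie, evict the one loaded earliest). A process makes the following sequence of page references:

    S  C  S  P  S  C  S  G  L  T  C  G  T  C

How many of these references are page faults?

S: miss, frames {S}
C: miss, frames {S,C}
S: hit
P: miss, frames {S,C,P}
S: hit
C: hit
S: hit
G: miss, frames {S,C,P,G}
L: miss, frames {S,C,P,G,L}
T: miss, evict P, frames {S,C,G,L,T}
C: hit
G: hit
T: hit
C: hit
Page faults: 6.

6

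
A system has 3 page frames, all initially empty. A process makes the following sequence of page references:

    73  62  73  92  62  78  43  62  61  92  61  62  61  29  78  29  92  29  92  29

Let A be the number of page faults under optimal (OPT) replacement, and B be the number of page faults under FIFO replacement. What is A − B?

Under OPT: F F . F . F F . F . . . . F F . . . . . → 8 faults.
Under FIFO: F F . F . F F F F F . . . F F . . . . . → 10 faults.
A − B = 8 − 10 = -2.

-2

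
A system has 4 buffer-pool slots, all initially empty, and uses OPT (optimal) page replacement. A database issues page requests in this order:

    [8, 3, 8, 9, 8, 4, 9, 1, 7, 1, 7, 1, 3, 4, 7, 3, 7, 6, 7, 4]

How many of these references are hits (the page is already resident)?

8 -> miss, frames (8)
3 -> miss, frames (8 3)
8 -> hit
9 -> miss, frames (8 3 9)
8 -> hit
4 -> miss, frames (8 3 9 4)
9 -> hit
1 -> miss, evict 9, frames (8 3 4 1)
7 -> miss, evict 8, frames (3 4 1 7)
1 -> hit
7 -> hit
1 -> hit
3 -> hit
4 -> hit
7 -> hit
3 -> hit
7 -> hit
6 -> miss, evict 1, frames (3 4 7 6)
7 -> hit
4 -> hit
Hits: 13.

13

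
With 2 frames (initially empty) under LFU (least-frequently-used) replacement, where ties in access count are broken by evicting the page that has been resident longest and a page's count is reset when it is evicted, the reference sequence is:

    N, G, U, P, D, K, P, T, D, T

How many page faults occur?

N: miss, frames (N)
G: miss, frames (N G)
U: miss, evict N, frames (G U)
P: miss, evict G, frames (U P)
D: miss, evict U, frames (P D)
K: miss, evict P, frames (D K)
P: miss, evict D, frames (K P)
T: miss, evict K, frames (P T)
D: miss, evict P, frames (T D)
T: hit
Page faults: 9.

9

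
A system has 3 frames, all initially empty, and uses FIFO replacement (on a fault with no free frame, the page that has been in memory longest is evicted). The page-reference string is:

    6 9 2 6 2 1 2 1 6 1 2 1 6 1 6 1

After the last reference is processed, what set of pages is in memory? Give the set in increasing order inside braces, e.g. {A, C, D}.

{1, 2, 6}

6 -> miss, frames (6)
9 -> miss, frames (6 9)
2 -> miss, frames (6 9 2)
6 -> hit
2 -> hit
1 -> miss, evict 6, frames (9 2 1)
2 -> hit
1 -> hit
6 -> miss, evict 9, frames (2 1 6)
1 -> hit
2 -> hit
1 -> hit
6 -> hit
1 -> hit
6 -> hit
1 -> hit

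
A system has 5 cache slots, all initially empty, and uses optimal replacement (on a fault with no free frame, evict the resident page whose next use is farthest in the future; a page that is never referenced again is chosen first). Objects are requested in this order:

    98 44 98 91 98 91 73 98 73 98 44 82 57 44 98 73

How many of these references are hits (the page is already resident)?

10

98 -> fault, frames (98)
44 -> fault, frames (98 44)
98 -> hit
91 -> fault, frames (98 44 91)
98 -> hit
91 -> hit
73 -> fault, frames (98 44 91 73)
98 -> hit
73 -> hit
98 -> hit
44 -> hit
82 -> fault, frames (98 44 91 73 82)
57 -> fault, evict 82, frames (98 44 91 73 57)
44 -> hit
98 -> hit
73 -> hit
Hits: 10.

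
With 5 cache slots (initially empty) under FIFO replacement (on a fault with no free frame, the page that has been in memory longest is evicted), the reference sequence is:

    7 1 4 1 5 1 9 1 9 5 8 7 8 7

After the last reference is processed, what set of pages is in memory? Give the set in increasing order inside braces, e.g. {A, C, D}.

7 -> fault, frames {7}
1 -> fault, frames {7,1}
4 -> fault, frames {7,1,4}
1 -> hit
5 -> fault, frames {7,1,4,5}
1 -> hit
9 -> fault, frames {7,1,4,5,9}
1 -> hit
9 -> hit
5 -> hit
8 -> fault, evict 7, frames {1,4,5,9,8}
7 -> fault, evict 1, frames {4,5,9,8,7}
8 -> hit
7 -> hit

{4, 5, 7, 8, 9}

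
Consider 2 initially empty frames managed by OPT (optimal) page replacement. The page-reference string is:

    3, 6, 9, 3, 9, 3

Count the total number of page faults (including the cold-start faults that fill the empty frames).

3

3: fault, frames (3)
6: fault, frames (3 6)
9: fault, evict 6, frames (3 9)
3: hit
9: hit
3: hit
Page faults: 3.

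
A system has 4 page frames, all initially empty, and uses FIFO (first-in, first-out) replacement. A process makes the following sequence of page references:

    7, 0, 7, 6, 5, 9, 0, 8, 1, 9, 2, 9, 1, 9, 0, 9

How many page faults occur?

10

7: miss, frames (7)
0: miss, frames (7 0)
7: hit
6: miss, frames (7 0 6)
5: miss, frames (7 0 6 5)
9: miss, evict 7, frames (0 6 5 9)
0: hit
8: miss, evict 0, frames (6 5 9 8)
1: miss, evict 6, frames (5 9 8 1)
9: hit
2: miss, evict 5, frames (9 8 1 2)
9: hit
1: hit
9: hit
0: miss, evict 9, frames (8 1 2 0)
9: miss, evict 8, frames (1 2 0 9)
Page faults: 10.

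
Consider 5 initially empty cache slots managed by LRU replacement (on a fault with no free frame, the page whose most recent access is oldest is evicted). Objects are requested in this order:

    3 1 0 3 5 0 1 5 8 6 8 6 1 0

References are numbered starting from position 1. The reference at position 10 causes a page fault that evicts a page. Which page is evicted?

3

pos 1: 3 → miss, frames (3)
pos 2: 1 → miss, frames (3 1)
pos 3: 0 → miss, frames (3 1 0)
pos 4: 3 → hit
pos 5: 5 → miss, frames (1 0 3 5)
pos 6: 0 → hit
pos 7: 1 → hit
pos 8: 5 → hit
pos 9: 8 → miss, frames (3 0 1 5 8)
pos 10: 6 → miss, evict 3, frames (0 1 5 8 6)
At position 10, page 3 is evicted.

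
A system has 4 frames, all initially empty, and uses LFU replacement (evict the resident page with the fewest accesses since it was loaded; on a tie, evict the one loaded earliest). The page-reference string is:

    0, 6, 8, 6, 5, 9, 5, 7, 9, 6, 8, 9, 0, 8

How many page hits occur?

5

0 → miss, frames [0]
6 → miss, frames [0, 6]
8 → miss, frames [0, 6, 8]
6 → hit
5 → miss, frames [0, 6, 8, 5]
9 → miss, evict 0, frames [6, 8, 5, 9]
5 → hit
7 → miss, evict 8, frames [6, 5, 9, 7]
9 → hit
6 → hit
8 → miss, evict 7, frames [6, 5, 9, 8]
9 → hit
0 → miss, evict 8, frames [6, 5, 9, 0]
8 → miss, evict 0, frames [6, 5, 9, 8]
Hits: 5.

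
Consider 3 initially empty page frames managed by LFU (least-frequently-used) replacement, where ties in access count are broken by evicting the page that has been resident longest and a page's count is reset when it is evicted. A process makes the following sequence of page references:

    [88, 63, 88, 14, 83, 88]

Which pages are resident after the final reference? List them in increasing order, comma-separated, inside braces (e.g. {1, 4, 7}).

88 → miss, frames [88]
63 → miss, frames [88, 63]
88 → hit
14 → miss, frames [88, 63, 14]
83 → miss, evict 63, frames [88, 14, 83]
88 → hit

{14, 83, 88}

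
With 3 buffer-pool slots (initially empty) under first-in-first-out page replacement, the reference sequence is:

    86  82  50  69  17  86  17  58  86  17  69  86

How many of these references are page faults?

86 → fault, frames (86)
82 → fault, frames (86 82)
50 → fault, frames (86 82 50)
69 → fault, evict 86, frames (82 50 69)
17 → fault, evict 82, frames (50 69 17)
86 → fault, evict 50, frames (69 17 86)
17 → hit
58 → fault, evict 69, frames (17 86 58)
86 → hit
17 → hit
69 → fault, evict 17, frames (86 58 69)
86 → hit
Page faults: 8.

8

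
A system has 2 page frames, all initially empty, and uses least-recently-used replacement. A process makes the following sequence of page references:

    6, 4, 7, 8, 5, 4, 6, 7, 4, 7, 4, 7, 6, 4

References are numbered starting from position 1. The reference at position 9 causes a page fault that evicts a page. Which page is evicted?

6

pos 1: 6 -> fault, frames (6)
pos 2: 4 -> fault, frames (6 4)
pos 3: 7 -> fault, evict 6, frames (4 7)
pos 4: 8 -> fault, evict 4, frames (7 8)
pos 5: 5 -> fault, evict 7, frames (8 5)
pos 6: 4 -> fault, evict 8, frames (5 4)
pos 7: 6 -> fault, evict 5, frames (4 6)
pos 8: 7 -> fault, evict 4, frames (6 7)
pos 9: 4 -> fault, evict 6, frames (7 4)
At position 9, page 6 is evicted.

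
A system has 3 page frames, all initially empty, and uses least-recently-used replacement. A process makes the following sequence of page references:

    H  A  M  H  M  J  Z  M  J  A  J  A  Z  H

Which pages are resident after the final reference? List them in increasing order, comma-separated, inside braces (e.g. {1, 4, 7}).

{A, H, Z}

H → fault, frames {H}
A → fault, frames {H,A}
M → fault, frames {H,A,M}
H → hit
M → hit
J → fault, evict A, frames {H,M,J}
Z → fault, evict H, frames {M,J,Z}
M → hit
J → hit
A → fault, evict Z, frames {M,J,A}
J → hit
A → hit
Z → fault, evict M, frames {J,A,Z}
H → fault, evict J, frames {A,Z,H}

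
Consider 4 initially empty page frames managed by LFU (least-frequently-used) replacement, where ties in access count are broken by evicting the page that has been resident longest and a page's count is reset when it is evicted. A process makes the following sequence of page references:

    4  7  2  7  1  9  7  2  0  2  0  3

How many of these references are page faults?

4: fault, frames (4)
7: fault, frames (4 7)
2: fault, frames (4 7 2)
7: hit
1: fault, frames (4 7 2 1)
9: fault, evict 4, frames (7 2 1 9)
7: hit
2: hit
0: fault, evict 1, frames (7 2 9 0)
2: hit
0: hit
3: fault, evict 9, frames (7 2 0 3)
Page faults: 7.

7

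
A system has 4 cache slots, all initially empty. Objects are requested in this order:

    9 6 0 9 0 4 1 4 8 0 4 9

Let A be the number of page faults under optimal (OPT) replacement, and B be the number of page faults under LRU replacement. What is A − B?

Under OPT: F F F . . F F . F . . . → 6 faults.
Under LRU: F F F . . F F . F . . F → 7 faults.
A − B = 6 − 7 = -1.

-1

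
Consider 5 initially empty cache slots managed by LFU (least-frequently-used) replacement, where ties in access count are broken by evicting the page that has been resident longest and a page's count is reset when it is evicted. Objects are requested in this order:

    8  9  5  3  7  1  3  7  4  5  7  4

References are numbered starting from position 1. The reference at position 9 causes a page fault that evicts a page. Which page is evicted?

pos 1: 8 → fault, frames (8)
pos 2: 9 → fault, frames (8 9)
pos 3: 5 → fault, frames (8 9 5)
pos 4: 3 → fault, frames (8 9 5 3)
pos 5: 7 → fault, frames (8 9 5 3 7)
pos 6: 1 → fault, evict 8, frames (9 5 3 7 1)
pos 7: 3 → hit
pos 8: 7 → hit
pos 9: 4 → fault, evict 9, frames (5 3 7 1 4)
At position 9, page 9 is evicted.

9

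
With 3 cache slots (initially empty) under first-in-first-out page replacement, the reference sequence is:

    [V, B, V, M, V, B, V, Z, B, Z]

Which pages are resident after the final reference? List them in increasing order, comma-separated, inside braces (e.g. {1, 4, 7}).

{B, M, Z}

V → fault, frames [V]
B → fault, frames [V, B]
V → hit
M → fault, frames [V, B, M]
V → hit
B → hit
V → hit
Z → fault, evict V, frames [B, M, Z]
B → hit
Z → hit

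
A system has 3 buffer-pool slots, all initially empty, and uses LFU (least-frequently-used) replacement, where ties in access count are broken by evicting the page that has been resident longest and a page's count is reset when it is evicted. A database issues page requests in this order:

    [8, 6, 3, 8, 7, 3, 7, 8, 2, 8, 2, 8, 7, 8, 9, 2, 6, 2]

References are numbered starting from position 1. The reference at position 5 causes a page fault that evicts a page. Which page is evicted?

6

pos 1: 8 -> miss, frames [8]
pos 2: 6 -> miss, frames [8, 6]
pos 3: 3 -> miss, frames [8, 6, 3]
pos 4: 8 -> hit
pos 5: 7 -> miss, evict 6, frames [8, 3, 7]
At position 5, page 6 is evicted.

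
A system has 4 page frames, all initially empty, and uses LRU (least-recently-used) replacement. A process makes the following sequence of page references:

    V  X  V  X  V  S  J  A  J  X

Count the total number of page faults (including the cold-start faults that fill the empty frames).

6

V: miss, frames (V)
X: miss, frames (V X)
V: hit
X: hit
V: hit
S: miss, frames (X V S)
J: miss, frames (X V S J)
A: miss, evict X, frames (V S J A)
J: hit
X: miss, evict V, frames (S A J X)
Page faults: 6.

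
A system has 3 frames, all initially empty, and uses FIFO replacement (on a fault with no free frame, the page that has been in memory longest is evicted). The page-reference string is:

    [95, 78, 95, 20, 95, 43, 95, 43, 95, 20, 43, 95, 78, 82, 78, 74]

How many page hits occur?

8

95: fault, frames [95]
78: fault, frames [95, 78]
95: hit
20: fault, frames [95, 78, 20]
95: hit
43: fault, evict 95, frames [78, 20, 43]
95: fault, evict 78, frames [20, 43, 95]
43: hit
95: hit
20: hit
43: hit
95: hit
78: fault, evict 20, frames [43, 95, 78]
82: fault, evict 43, frames [95, 78, 82]
78: hit
74: fault, evict 95, frames [78, 82, 74]
Hits: 8.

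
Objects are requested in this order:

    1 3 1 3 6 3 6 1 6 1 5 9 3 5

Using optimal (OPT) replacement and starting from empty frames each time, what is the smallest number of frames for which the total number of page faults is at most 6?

f=1: 14 faults
f=2: 7 faults
f=3: 5 faults
f=4: 5 faults
f=5: 5 faults
Smallest f with faults ≤ 6 is 3.

3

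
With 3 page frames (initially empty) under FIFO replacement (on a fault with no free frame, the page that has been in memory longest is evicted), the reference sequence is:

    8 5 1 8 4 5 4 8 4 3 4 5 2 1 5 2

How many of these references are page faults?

8: miss, frames (8)
5: miss, frames (8 5)
1: miss, frames (8 5 1)
8: hit
4: miss, evict 8, frames (5 1 4)
5: hit
4: hit
8: miss, evict 5, frames (1 4 8)
4: hit
3: miss, evict 1, frames (4 8 3)
4: hit
5: miss, evict 4, frames (8 3 5)
2: miss, evict 8, frames (3 5 2)
1: miss, evict 3, frames (5 2 1)
5: hit
2: hit
Page faults: 9.

9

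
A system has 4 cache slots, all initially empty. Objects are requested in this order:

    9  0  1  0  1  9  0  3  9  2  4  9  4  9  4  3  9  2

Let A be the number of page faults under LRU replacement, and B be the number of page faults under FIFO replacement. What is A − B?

-1

Under LRU: F F F . . . . F . F F . . . . . . . → 6 faults.
Under FIFO: F F F . . . . F . F F F . . . . . . → 7 faults.
A − B = 6 − 7 = -1.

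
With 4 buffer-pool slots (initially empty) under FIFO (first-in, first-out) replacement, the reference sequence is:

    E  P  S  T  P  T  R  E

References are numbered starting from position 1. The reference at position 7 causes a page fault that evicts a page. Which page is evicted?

pos 1: E → miss, frames (E)
pos 2: P → miss, frames (E P)
pos 3: S → miss, frames (E P S)
pos 4: T → miss, frames (E P S T)
pos 5: P → hit
pos 6: T → hit
pos 7: R → miss, evict E, frames (P S T R)
At position 7, page E is evicted.

E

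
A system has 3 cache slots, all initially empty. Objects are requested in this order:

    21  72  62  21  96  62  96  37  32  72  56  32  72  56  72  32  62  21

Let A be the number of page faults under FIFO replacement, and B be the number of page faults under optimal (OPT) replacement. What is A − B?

Under FIFO: F F F . F . . F F F F . . . . . F F → 10 faults.
Under OPT: F F F . F . . F F . F . . . . . F F → 9 faults.
A − B = 10 − 9 = 1.

1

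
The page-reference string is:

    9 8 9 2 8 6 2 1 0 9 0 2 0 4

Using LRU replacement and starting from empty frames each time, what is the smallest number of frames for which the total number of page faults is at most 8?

4

f=1: 14 faults
f=2: 11 faults
f=3: 9 faults
f=4: 8 faults
f=5: 8 faults
f=6: 7 faults
f=7: 7 faults
Smallest f with faults ≤ 8 is 4.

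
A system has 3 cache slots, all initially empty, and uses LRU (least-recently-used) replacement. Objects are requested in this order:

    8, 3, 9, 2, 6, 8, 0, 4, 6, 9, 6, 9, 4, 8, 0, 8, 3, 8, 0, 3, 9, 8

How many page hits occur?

8: fault, frames [8]
3: fault, frames [8, 3]
9: fault, frames [8, 3, 9]
2: fault, evict 8, frames [3, 9, 2]
6: fault, evict 3, frames [9, 2, 6]
8: fault, evict 9, frames [2, 6, 8]
0: fault, evict 2, frames [6, 8, 0]
4: fault, evict 6, frames [8, 0, 4]
6: fault, evict 8, frames [0, 4, 6]
9: fault, evict 0, frames [4, 6, 9]
6: hit
9: hit
4: hit
8: fault, evict 6, frames [9, 4, 8]
0: fault, evict 9, frames [4, 8, 0]
8: hit
3: fault, evict 4, frames [0, 8, 3]
8: hit
0: hit
3: hit
9: fault, evict 8, frames [0, 3, 9]
8: fault, evict 0, frames [3, 9, 8]
Hits: 7.

7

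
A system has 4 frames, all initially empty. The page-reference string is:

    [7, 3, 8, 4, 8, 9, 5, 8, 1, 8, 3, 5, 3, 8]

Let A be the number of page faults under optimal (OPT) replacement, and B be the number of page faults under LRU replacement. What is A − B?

Under OPT: F F F F . F F . F . . . . . → 7 faults.
Under LRU: F F F F . F F . F . F . . . → 8 faults.
A − B = 7 − 8 = -1.

-1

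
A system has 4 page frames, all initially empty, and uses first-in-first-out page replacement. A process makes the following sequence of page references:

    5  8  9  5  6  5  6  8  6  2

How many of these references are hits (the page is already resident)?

5

5 -> fault, frames [5]
8 -> fault, frames [5, 8]
9 -> fault, frames [5, 8, 9]
5 -> hit
6 -> fault, frames [5, 8, 9, 6]
5 -> hit
6 -> hit
8 -> hit
6 -> hit
2 -> fault, evict 5, frames [8, 9, 6, 2]
Hits: 5.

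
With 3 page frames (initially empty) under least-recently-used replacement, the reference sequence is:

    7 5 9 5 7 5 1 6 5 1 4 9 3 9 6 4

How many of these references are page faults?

7 → fault, frames [7]
5 → fault, frames [7, 5]
9 → fault, frames [7, 5, 9]
5 → hit
7 → hit
5 → hit
1 → fault, evict 9, frames [7, 5, 1]
6 → fault, evict 7, frames [5, 1, 6]
5 → hit
1 → hit
4 → fault, evict 6, frames [5, 1, 4]
9 → fault, evict 5, frames [1, 4, 9]
3 → fault, evict 1, frames [4, 9, 3]
9 → hit
6 → fault, evict 4, frames [3, 9, 6]
4 → fault, evict 3, frames [9, 6, 4]
Page faults: 10.

10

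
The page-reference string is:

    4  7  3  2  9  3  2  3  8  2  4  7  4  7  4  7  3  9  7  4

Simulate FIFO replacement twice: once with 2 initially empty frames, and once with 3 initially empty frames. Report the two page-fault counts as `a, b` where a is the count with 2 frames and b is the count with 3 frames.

2 frames: F F F F F F F . F . F F . . . . F F F F → 14 faults.
3 frames: F F F F F . . . F . F F . . . . F F . F → 11 faults.
11 < 14: adding a frame reduced faults, as is typical.

14, 11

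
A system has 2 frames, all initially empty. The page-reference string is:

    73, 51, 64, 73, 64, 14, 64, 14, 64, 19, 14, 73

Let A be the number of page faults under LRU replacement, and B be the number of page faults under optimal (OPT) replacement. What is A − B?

Under LRU: F F F F . F . . . F F F → 8 faults.
Under OPT: F F F . . F . . . F . F → 6 faults.
A − B = 8 − 6 = 2.

2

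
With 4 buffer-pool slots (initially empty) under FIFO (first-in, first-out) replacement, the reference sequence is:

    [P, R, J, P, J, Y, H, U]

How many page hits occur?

P -> fault, frames (P)
R -> fault, frames (P R)
J -> fault, frames (P R J)
P -> hit
J -> hit
Y -> fault, frames (P R J Y)
H -> fault, evict P, frames (R J Y H)
U -> fault, evict R, frames (J Y H U)
Hits: 2.

2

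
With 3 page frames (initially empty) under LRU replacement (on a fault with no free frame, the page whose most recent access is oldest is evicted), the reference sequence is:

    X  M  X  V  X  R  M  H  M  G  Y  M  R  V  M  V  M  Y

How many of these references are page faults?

X -> miss, frames [X]
M -> miss, frames [X, M]
X -> hit
V -> miss, frames [M, X, V]
X -> hit
R -> miss, evict M, frames [V, X, R]
M -> miss, evict V, frames [X, R, M]
H -> miss, evict X, frames [R, M, H]
M -> hit
G -> miss, evict R, frames [H, M, G]
Y -> miss, evict H, frames [M, G, Y]
M -> hit
R -> miss, evict G, frames [Y, M, R]
V -> miss, evict Y, frames [M, R, V]
M -> hit
V -> hit
M -> hit
Y -> miss, evict R, frames [V, M, Y]
Page faults: 11.

11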